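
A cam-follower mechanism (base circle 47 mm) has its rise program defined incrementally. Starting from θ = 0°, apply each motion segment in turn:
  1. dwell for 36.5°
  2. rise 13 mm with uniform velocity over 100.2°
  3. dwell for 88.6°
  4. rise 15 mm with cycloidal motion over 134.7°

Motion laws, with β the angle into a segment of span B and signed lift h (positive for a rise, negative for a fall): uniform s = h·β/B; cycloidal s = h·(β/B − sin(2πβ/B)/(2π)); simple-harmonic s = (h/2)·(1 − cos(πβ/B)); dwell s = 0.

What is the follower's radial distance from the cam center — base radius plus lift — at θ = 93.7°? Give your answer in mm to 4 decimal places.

seg 1 [0°–36.5°] dwell: s stays 0.0000
seg 2 [36.5°–136.7°] uniform, h=13: θ=93.7° here. β=57.2, B=100.2. 13·57.2/100.2 = 7.4212 → s = 7.4212
radial distance = base radius + s = 47 + 7.4212 = 54.4212

54.4212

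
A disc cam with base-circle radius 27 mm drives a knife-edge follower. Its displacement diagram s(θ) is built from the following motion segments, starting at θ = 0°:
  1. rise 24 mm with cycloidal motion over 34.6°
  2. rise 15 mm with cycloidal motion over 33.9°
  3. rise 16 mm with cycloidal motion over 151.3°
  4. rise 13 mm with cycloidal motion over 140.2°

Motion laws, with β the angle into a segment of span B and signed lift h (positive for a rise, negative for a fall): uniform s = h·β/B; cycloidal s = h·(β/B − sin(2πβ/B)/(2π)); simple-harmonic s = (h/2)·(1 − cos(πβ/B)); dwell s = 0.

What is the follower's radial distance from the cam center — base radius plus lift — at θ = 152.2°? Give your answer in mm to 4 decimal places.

seg 1 [0°–34.6°] cycloidal, h=24: full span → s += 24 → s = 24.0000
seg 2 [34.6°–68.5°] cycloidal, h=15: full span → s += 15 → s = 39.0000
seg 3 [68.5°–219.8°] cycloidal, h=16: θ=152.2° here. β=83.7, B=151.3. 16·(0.5532 − sin(2π·0.5532)/(2π)) = 9.6868 → s = 48.6868
radial distance = base radius + s = 27 + 48.6868 = 75.6868

75.6868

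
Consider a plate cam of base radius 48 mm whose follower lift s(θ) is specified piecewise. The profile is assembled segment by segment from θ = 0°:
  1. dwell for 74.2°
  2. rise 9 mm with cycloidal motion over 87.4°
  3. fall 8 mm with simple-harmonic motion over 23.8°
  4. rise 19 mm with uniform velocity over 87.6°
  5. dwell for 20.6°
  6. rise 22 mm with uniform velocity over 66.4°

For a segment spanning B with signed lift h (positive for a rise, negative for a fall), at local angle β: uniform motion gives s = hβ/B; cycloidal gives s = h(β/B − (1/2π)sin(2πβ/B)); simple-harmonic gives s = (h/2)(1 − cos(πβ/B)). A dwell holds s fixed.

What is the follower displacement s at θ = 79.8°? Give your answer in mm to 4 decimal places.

seg 1 [0°–74.2°] dwell: s stays 0.0000
seg 2 [74.2°–161.6°] cycloidal, h=9: θ=79.8° here. β=5.6, B=87.4. 9·(0.0641 − sin(2π·0.0641)/(2π)) = 0.0155 → s = 0.0155

0.0155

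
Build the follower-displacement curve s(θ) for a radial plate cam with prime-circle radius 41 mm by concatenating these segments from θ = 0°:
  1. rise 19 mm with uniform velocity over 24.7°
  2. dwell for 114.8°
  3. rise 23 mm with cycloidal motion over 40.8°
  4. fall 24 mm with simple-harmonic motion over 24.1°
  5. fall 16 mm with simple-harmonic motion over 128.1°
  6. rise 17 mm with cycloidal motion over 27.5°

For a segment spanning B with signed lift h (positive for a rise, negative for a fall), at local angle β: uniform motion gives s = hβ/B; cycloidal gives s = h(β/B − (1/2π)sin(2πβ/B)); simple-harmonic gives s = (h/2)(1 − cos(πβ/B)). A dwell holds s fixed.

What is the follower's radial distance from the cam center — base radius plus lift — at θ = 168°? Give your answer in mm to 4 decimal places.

seg 1 [0°–24.7°] uniform, h=19: full span → s += 19 → s = 19.0000
seg 2 [24.7°–139.5°] dwell: s stays 19.0000
seg 3 [139.5°–180.3°] cycloidal, h=23: θ=168° here. β=28.5, B=40.8. 23·(0.6985 − sin(2π·0.6985)/(2π)) = 19.5370 → s = 38.5370
radial distance = base radius + s = 41 + 38.5370 = 79.5370

79.5370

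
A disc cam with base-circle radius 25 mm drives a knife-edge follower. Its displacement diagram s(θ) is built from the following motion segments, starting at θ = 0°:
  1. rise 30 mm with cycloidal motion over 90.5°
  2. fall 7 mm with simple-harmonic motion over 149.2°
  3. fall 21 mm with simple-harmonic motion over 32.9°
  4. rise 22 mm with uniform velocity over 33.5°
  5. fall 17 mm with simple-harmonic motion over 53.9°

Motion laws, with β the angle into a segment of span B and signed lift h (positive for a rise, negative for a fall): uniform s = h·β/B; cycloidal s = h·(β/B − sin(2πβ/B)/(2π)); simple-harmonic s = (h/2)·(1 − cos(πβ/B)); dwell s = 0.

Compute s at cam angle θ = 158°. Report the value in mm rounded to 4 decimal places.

seg 1 [0°–90.5°] cycloidal, h=30: full span → s += 30 → s = 30.0000
seg 2 [90.5°–239.7°] simple-harmonic, h=-7: θ=158° here. β=67.5, B=149.2. -7/2·(1 − cos(π·0.4524)) = -2.9787 → s = 27.0213

27.0213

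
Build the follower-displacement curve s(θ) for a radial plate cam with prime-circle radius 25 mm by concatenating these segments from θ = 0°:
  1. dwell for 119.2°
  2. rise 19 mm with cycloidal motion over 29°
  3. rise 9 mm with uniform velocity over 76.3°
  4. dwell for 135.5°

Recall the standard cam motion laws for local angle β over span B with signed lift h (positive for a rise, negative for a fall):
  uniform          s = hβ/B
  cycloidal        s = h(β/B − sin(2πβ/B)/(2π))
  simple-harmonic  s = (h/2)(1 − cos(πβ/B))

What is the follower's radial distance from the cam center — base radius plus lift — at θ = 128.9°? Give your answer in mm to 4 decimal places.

seg 1 [0°–119.2°] dwell: s stays 0.0000
seg 2 [119.2°–148.2°] cycloidal, h=19: θ=128.9° here. β=9.7, B=29. 19·(0.3345 − sin(2π·0.3345)/(2π)) = 3.7473 → s = 3.7473
radial distance = base radius + s = 25 + 3.7473 = 28.7473

28.7473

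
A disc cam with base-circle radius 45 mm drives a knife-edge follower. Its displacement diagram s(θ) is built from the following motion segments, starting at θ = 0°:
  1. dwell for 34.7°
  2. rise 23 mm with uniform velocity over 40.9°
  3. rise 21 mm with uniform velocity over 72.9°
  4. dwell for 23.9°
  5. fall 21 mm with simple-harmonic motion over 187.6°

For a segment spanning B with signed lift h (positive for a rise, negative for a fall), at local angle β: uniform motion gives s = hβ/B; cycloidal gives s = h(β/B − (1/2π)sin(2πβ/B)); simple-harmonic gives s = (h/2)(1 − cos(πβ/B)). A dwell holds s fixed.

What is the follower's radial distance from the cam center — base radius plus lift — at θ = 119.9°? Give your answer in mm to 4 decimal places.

seg 1 [0°–34.7°] dwell: s stays 0.0000
seg 2 [34.7°–75.6°] uniform, h=23: full span → s += 23 → s = 23.0000
seg 3 [75.6°–148.5°] uniform, h=21: θ=119.9° here. β=44.3, B=72.9. 21·44.3/72.9 = 12.7613 → s = 35.7613
radial distance = base radius + s = 45 + 35.7613 = 80.7613

80.7613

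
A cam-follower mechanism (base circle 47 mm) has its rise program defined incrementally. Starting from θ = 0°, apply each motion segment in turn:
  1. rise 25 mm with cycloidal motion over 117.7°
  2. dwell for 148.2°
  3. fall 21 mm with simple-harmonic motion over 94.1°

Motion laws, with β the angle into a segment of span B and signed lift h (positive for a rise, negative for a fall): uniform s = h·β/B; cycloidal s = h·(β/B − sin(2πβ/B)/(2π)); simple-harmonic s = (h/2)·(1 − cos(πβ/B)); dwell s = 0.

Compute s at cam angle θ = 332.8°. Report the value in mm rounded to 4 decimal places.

seg 1 [0°–117.7°] cycloidal, h=25: full span → s += 25 → s = 25.0000
seg 2 [117.7°–265.9°] dwell: s stays 25.0000
seg 3 [265.9°–360°] simple-harmonic, h=-21: θ=332.8° here. β=66.9, B=94.1. -21/2·(1 − cos(π·0.7109)) = -16.9601 → s = 8.0399

8.0399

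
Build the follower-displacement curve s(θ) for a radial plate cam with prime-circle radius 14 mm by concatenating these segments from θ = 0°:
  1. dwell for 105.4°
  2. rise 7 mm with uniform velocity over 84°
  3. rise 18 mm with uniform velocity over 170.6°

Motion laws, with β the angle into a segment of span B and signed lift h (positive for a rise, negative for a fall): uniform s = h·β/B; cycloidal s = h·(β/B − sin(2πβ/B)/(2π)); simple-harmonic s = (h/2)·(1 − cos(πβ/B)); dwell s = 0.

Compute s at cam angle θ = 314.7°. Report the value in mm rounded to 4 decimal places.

seg 1 [0°–105.4°] dwell: s stays 0.0000
seg 2 [105.4°–189.4°] uniform, h=7: full span → s += 7 → s = 7.0000
seg 3 [189.4°–360°] uniform, h=18: θ=314.7° here. β=125.3, B=170.6. 18·125.3/170.6 = 13.2204 → s = 20.2204

20.2204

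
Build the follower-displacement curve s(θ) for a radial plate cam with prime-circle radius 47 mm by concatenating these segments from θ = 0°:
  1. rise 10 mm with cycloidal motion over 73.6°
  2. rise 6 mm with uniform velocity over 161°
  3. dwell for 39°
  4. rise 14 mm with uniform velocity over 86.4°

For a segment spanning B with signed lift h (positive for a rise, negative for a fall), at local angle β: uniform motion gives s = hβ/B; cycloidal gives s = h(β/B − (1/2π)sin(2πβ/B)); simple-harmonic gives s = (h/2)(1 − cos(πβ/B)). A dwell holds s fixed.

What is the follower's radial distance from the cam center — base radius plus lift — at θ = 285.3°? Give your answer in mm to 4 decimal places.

seg 1 [0°–73.6°] cycloidal, h=10: full span → s += 10 → s = 10.0000
seg 2 [73.6°–234.6°] uniform, h=6: full span → s += 6 → s = 16.0000
seg 3 [234.6°–273.6°] dwell: s stays 16.0000
seg 4 [273.6°–360°] uniform, h=14: θ=285.3° here. β=11.7, B=86.4. 14·11.7/86.4 = 1.8958 → s = 17.8958
radial distance = base radius + s = 47 + 17.8958 = 64.8958

64.8958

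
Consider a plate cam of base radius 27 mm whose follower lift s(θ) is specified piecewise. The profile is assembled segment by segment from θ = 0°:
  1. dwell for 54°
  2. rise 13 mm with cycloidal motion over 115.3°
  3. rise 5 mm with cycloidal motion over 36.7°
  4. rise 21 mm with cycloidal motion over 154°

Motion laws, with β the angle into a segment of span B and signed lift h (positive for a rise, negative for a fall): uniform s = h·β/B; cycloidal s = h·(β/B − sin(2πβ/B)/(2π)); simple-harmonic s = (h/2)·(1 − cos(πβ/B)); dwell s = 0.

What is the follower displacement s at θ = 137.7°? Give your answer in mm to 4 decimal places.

seg 1 [0°–54°] dwell: s stays 0.0000
seg 2 [54°–169.3°] cycloidal, h=13: θ=137.7° here. β=83.7, B=115.3. 13·(0.7259 − sin(2π·0.7259)/(2π)) = 11.4825 → s = 11.4825

11.4825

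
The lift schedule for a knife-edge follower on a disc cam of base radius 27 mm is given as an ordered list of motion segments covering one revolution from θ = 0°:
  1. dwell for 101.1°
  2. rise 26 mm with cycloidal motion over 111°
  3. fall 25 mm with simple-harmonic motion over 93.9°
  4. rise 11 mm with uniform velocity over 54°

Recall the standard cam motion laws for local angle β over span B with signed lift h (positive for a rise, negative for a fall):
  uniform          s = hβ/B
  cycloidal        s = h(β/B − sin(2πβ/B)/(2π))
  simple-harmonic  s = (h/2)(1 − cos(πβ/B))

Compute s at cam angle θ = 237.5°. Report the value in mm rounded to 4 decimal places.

seg 1 [0°–101.1°] dwell: s stays 0.0000
seg 2 [101.1°–212.1°] cycloidal, h=26: full span → s += 26 → s = 26.0000
seg 3 [212.1°–306°] simple-harmonic, h=-25: θ=237.5° here. β=25.4, B=93.9. -25/2·(1 − cos(π·0.2705)) = -4.2484 → s = 21.7516

21.7516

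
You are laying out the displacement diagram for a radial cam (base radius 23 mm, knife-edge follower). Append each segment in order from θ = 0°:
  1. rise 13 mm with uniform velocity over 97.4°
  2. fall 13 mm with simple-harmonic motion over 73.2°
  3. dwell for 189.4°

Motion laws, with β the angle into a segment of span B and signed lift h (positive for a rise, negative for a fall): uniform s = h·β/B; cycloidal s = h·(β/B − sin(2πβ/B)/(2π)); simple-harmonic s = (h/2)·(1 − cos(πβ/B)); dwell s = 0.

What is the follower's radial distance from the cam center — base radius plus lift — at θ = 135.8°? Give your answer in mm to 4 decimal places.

seg 1 [0°–97.4°] uniform, h=13: full span → s += 13 → s = 13.0000
seg 2 [97.4°–170.6°] simple-harmonic, h=-13: θ=135.8° here. β=38.4, B=73.2. -13/2·(1 − cos(π·0.5246)) = -7.0016 → s = 5.9984
radial distance = base radius + s = 23 + 5.9984 = 28.9984

28.9984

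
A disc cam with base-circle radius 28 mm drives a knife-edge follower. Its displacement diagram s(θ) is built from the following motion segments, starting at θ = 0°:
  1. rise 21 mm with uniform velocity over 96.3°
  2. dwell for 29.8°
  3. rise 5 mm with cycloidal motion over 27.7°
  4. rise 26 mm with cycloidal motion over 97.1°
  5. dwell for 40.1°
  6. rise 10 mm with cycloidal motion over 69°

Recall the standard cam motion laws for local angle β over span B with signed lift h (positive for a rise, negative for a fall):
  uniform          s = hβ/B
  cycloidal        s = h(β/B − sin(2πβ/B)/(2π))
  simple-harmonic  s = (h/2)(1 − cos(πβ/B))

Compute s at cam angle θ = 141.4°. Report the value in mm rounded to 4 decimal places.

seg 1 [0°–96.3°] uniform, h=21: full span → s += 21 → s = 21.0000
seg 2 [96.3°–126.1°] dwell: s stays 21.0000
seg 3 [126.1°–153.8°] cycloidal, h=5: θ=141.4° here. β=15.3, B=27.7. 5·(0.5523 − sin(2π·0.5523)/(2π)) = 3.0188 → s = 24.0188

24.0188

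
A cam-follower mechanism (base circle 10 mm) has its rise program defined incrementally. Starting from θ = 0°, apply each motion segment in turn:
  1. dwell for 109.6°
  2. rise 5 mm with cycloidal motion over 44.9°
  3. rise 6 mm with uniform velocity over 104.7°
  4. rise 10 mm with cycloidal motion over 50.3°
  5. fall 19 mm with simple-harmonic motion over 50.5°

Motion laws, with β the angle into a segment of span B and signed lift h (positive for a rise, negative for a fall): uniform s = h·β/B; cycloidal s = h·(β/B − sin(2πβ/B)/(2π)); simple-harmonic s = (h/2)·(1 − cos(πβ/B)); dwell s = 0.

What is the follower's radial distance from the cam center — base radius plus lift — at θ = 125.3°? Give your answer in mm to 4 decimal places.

seg 1 [0°–109.6°] dwell: s stays 0.0000
seg 2 [109.6°–154.5°] cycloidal, h=5: θ=125.3° here. β=15.7, B=44.9. 5·(0.3497 − sin(2π·0.3497)/(2π)) = 1.1036 → s = 1.1036
radial distance = base radius + s = 10 + 1.1036 = 11.1036

11.1036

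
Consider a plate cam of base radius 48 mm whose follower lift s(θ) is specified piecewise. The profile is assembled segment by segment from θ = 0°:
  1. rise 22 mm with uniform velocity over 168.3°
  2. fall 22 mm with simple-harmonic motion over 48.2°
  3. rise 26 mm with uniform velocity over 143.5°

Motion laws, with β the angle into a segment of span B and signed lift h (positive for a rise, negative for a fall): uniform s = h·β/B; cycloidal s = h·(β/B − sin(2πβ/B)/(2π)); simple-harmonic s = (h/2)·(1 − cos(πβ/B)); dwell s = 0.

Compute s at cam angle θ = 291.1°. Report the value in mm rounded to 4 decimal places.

seg 1 [0°–168.3°] uniform, h=22: full span → s += 22 → s = 22.0000
seg 2 [168.3°–216.5°] simple-harmonic, h=-22: full span → s += -22 → s = 0.0000
seg 3 [216.5°–360°] uniform, h=26: θ=291.1° here. β=74.6, B=143.5. 26·74.6/143.5 = 13.5164 → s = 13.5164

13.5164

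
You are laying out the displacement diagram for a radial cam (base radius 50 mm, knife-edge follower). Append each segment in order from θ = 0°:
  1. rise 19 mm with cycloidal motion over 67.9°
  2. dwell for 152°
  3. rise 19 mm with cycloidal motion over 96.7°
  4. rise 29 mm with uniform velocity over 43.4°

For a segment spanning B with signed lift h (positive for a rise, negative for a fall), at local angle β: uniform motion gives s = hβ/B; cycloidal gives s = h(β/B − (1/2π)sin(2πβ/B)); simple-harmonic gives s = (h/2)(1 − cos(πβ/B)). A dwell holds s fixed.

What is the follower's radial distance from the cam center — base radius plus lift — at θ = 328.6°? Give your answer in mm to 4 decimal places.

seg 1 [0°–67.9°] cycloidal, h=19: full span → s += 19 → s = 19.0000
seg 2 [67.9°–219.9°] dwell: s stays 19.0000
seg 3 [219.9°–316.6°] cycloidal, h=19: full span → s += 19 → s = 38.0000
seg 4 [316.6°–360°] uniform, h=29: θ=328.6° here. β=12, B=43.4. 29·12/43.4 = 8.0184 → s = 46.0184
radial distance = base radius + s = 50 + 46.0184 = 96.0184

96.0184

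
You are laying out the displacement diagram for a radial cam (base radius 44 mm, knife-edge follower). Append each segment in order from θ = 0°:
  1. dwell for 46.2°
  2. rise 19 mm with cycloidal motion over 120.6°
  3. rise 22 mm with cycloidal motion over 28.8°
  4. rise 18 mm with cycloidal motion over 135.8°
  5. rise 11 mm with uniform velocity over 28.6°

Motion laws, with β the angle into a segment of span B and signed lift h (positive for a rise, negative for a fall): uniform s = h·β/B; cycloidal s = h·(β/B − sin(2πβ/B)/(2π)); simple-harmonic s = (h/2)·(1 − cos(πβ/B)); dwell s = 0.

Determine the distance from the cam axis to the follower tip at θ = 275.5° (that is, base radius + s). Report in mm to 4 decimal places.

seg 1 [0°–46.2°] dwell: s stays 0.0000
seg 2 [46.2°–166.8°] cycloidal, h=19: full span → s += 19 → s = 19.0000
seg 3 [166.8°–195.6°] cycloidal, h=22: full span → s += 22 → s = 41.0000
seg 4 [195.6°–331.4°] cycloidal, h=18: θ=275.5° here. β=79.9, B=135.8. 18·(0.5884 − sin(2π·0.5884)/(2π)) = 12.1007 → s = 53.1007
radial distance = base radius + s = 44 + 53.1007 = 97.1007

97.1007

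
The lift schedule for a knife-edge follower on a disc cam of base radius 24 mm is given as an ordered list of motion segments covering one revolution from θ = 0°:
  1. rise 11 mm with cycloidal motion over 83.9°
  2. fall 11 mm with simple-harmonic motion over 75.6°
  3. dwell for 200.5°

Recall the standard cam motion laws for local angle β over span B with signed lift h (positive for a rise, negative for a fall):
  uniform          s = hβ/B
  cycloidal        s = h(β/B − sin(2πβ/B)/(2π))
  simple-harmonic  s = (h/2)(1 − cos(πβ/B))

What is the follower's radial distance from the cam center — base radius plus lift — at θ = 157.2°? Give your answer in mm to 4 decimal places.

seg 1 [0°–83.9°] cycloidal, h=11: full span → s += 11 → s = 11.0000
seg 2 [83.9°–159.5°] simple-harmonic, h=-11: θ=157.2° here. β=73.3, B=75.6. -11/2·(1 − cos(π·0.9696)) = -10.9749 → s = 0.0251
radial distance = base radius + s = 24 + 0.0251 = 24.0251

24.0251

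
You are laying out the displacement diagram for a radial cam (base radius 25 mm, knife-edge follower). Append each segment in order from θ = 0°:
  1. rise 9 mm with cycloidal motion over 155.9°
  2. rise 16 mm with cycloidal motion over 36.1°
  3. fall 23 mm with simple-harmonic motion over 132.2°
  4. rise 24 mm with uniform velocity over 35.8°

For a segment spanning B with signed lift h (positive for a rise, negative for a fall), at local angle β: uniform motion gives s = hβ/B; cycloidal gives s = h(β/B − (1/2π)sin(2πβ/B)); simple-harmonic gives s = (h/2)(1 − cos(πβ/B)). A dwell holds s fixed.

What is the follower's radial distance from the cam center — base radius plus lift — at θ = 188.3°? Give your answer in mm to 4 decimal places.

seg 1 [0°–155.9°] cycloidal, h=9: full span → s += 9 → s = 9.0000
seg 2 [155.9°–192°] cycloidal, h=16: θ=188.3° here. β=32.4, B=36.1. 16·(0.8975 − sin(2π·0.8975)/(2π)) = 15.8890 → s = 24.8890
radial distance = base radius + s = 25 + 24.8890 = 49.8890

49.8890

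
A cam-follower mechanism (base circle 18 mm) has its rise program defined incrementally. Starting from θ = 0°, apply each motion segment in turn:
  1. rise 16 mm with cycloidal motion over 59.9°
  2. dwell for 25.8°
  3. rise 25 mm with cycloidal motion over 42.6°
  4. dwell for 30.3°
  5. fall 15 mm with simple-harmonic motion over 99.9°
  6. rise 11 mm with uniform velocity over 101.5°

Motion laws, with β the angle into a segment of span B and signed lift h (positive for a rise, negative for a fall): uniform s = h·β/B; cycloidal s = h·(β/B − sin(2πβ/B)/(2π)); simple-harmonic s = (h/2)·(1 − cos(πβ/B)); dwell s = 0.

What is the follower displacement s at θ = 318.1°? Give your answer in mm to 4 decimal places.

seg 1 [0°–59.9°] cycloidal, h=16: full span → s += 16 → s = 16.0000
seg 2 [59.9°–85.7°] dwell: s stays 16.0000
seg 3 [85.7°–128.3°] cycloidal, h=25: full span → s += 25 → s = 41.0000
seg 4 [128.3°–158.6°] dwell: s stays 41.0000
seg 5 [158.6°–258.5°] simple-harmonic, h=-15: full span → s += -15 → s = 26.0000
seg 6 [258.5°–360°] uniform, h=11: θ=318.1° here. β=59.6, B=101.5. 11·59.6/101.5 = 6.4591 → s = 32.4591

32.4591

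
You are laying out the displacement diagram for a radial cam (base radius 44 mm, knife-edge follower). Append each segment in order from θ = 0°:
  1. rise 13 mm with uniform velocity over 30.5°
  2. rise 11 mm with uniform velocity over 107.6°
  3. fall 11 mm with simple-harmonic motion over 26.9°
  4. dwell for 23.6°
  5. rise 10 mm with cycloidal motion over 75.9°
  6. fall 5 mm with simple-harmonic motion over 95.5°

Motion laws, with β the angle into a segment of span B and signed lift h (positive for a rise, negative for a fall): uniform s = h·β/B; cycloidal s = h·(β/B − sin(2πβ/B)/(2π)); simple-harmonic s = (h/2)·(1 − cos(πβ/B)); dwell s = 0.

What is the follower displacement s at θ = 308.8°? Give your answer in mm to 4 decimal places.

seg 1 [0°–30.5°] uniform, h=13: full span → s += 13 → s = 13.0000
seg 2 [30.5°–138.1°] uniform, h=11: full span → s += 11 → s = 24.0000
seg 3 [138.1°–165°] simple-harmonic, h=-11: full span → s += -11 → s = 13.0000
seg 4 [165°–188.6°] dwell: s stays 13.0000
seg 5 [188.6°–264.5°] cycloidal, h=10: full span → s += 10 → s = 23.0000
seg 6 [264.5°–360°] simple-harmonic, h=-5: θ=308.8° here. β=44.3, B=95.5. -5/2·(1 − cos(π·0.4639)) = -2.2169 → s = 20.7831

20.7831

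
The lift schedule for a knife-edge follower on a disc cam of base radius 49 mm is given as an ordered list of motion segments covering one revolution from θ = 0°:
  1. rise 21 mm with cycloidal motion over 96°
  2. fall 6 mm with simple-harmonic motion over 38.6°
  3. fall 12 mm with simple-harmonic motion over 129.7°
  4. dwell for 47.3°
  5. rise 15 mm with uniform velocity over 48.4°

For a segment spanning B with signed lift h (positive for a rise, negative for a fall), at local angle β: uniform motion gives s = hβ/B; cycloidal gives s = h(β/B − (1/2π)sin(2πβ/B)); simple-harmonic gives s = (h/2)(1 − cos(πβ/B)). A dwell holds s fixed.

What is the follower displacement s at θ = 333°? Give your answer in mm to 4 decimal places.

seg 1 [0°–96°] cycloidal, h=21: full span → s += 21 → s = 21.0000
seg 2 [96°–134.6°] simple-harmonic, h=-6: full span → s += -6 → s = 15.0000
seg 3 [134.6°–264.3°] simple-harmonic, h=-12: full span → s += -12 → s = 3.0000
seg 4 [264.3°–311.6°] dwell: s stays 3.0000
seg 5 [311.6°–360°] uniform, h=15: θ=333° here. β=21.4, B=48.4. 15·21.4/48.4 = 6.6322 → s = 9.6322

9.6322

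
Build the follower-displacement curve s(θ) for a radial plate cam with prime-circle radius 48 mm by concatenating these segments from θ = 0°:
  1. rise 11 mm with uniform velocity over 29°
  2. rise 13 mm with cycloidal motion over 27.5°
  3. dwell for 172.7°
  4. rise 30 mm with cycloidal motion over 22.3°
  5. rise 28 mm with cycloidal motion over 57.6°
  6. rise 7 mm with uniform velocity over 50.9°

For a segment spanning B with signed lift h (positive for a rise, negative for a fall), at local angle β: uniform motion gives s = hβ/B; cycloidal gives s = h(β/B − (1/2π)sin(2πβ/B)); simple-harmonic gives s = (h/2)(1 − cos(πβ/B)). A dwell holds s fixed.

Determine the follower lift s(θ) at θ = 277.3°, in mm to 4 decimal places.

seg 1 [0°–29°] uniform, h=11: full span → s += 11 → s = 11.0000
seg 2 [29°–56.5°] cycloidal, h=13: full span → s += 13 → s = 24.0000
seg 3 [56.5°–229.2°] dwell: s stays 24.0000
seg 4 [229.2°–251.5°] cycloidal, h=30: full span → s += 30 → s = 54.0000
seg 5 [251.5°–309.1°] cycloidal, h=28: θ=277.3° here. β=25.8, B=57.6. 28·(0.4479 − sin(2π·0.4479)/(2π)) = 11.1092 → s = 65.1092

65.1092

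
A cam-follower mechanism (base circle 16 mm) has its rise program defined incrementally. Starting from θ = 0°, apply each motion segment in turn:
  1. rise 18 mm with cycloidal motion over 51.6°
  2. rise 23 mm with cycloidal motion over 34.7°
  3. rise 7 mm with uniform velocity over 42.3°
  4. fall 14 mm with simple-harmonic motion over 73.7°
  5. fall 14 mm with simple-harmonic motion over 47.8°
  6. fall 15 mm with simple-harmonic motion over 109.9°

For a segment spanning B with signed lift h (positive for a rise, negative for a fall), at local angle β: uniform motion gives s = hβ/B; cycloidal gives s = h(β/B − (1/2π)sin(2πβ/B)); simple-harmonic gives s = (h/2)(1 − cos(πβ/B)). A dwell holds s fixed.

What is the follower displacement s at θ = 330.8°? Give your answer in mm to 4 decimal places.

seg 1 [0°–51.6°] cycloidal, h=18: full span → s += 18 → s = 18.0000
seg 2 [51.6°–86.3°] cycloidal, h=23: full span → s += 23 → s = 41.0000
seg 3 [86.3°–128.6°] uniform, h=7: full span → s += 7 → s = 48.0000
seg 4 [128.6°–202.3°] simple-harmonic, h=-14: full span → s += -14 → s = 34.0000
seg 5 [202.3°–250.1°] simple-harmonic, h=-14: full span → s += -14 → s = 20.0000
seg 6 [250.1°–360°] simple-harmonic, h=-15: θ=330.8° here. β=80.7, B=109.9. -15/2·(1 − cos(π·0.7343)) = -12.5355 → s = 7.4645

7.4645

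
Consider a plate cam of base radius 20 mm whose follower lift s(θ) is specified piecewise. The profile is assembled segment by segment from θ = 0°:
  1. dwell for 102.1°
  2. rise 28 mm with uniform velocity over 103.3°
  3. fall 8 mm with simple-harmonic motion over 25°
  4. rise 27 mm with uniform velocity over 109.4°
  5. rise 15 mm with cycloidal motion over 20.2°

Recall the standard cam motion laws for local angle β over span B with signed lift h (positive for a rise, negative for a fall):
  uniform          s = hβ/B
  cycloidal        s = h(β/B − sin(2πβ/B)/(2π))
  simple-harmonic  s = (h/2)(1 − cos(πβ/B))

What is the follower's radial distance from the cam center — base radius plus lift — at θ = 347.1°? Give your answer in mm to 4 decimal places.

seg 1 [0°–102.1°] dwell: s stays 0.0000
seg 2 [102.1°–205.4°] uniform, h=28: full span → s += 28 → s = 28.0000
seg 3 [205.4°–230.4°] simple-harmonic, h=-8: full span → s += -8 → s = 20.0000
seg 4 [230.4°–339.8°] uniform, h=27: full span → s += 27 → s = 47.0000
seg 5 [339.8°–360°] cycloidal, h=15: θ=347.1° here. β=7.3, B=20.2. 15·(0.3614 − sin(2π·0.3614)/(2π)) = 3.5947 → s = 50.5947
radial distance = base radius + s = 20 + 50.5947 = 70.5947

70.5947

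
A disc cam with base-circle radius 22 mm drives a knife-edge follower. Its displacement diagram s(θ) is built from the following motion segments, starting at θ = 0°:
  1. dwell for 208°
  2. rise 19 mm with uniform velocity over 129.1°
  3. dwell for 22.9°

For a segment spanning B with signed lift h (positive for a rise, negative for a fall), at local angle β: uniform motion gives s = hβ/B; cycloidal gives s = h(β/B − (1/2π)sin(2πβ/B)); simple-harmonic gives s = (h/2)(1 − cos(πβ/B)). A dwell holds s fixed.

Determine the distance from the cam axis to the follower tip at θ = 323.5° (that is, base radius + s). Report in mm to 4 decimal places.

seg 1 [0°–208°] dwell: s stays 0.0000
seg 2 [208°–337.1°] uniform, h=19: θ=323.5° here. β=115.5, B=129.1. 19·115.5/129.1 = 16.9985 → s = 16.9985
radial distance = base radius + s = 22 + 16.9985 = 38.9985

38.9985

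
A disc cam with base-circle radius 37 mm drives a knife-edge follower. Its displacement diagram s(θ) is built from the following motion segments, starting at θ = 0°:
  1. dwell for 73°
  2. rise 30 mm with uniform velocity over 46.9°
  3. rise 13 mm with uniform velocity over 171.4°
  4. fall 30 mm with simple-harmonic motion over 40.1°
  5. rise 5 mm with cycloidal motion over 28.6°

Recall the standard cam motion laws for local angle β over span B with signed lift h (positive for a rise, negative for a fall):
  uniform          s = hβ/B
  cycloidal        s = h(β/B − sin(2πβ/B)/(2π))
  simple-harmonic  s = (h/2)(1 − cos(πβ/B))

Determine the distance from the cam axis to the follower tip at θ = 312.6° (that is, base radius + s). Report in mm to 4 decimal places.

seg 1 [0°–73°] dwell: s stays 0.0000
seg 2 [73°–119.9°] uniform, h=30: full span → s += 30 → s = 30.0000
seg 3 [119.9°–291.3°] uniform, h=13: full span → s += 13 → s = 43.0000
seg 4 [291.3°–331.4°] simple-harmonic, h=-30: θ=312.6° here. β=21.3, B=40.1. -30/2·(1 − cos(π·0.5312)) = -16.4666 → s = 26.5334
radial distance = base radius + s = 37 + 26.5334 = 63.5334

63.5334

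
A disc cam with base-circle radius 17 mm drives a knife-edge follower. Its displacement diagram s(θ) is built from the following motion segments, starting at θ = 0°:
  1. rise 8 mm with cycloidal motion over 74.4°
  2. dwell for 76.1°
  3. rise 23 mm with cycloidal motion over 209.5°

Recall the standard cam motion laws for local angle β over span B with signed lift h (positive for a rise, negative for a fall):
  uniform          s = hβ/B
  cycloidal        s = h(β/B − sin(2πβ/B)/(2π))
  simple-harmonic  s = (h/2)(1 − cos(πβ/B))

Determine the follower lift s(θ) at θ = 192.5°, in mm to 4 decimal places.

seg 1 [0°–74.4°] cycloidal, h=8: full span → s += 8 → s = 8.0000
seg 2 [74.4°–150.5°] dwell: s stays 8.0000
seg 3 [150.5°–360°] cycloidal, h=23: θ=192.5° here. β=42, B=209.5. 23·(0.2005 − sin(2π·0.2005)/(2π)) = 1.1262 → s = 9.1262

9.1262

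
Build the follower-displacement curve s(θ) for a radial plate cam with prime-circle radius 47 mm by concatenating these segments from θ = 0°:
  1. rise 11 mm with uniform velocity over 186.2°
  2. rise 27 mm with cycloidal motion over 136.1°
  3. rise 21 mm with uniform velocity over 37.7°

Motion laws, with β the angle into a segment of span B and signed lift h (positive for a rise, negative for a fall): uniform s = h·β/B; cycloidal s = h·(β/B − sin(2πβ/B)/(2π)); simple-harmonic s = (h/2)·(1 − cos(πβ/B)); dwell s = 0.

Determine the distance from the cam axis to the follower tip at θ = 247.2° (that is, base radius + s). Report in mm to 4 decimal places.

seg 1 [0°–186.2°] uniform, h=11: full span → s += 11 → s = 11.0000
seg 2 [186.2°–322.3°] cycloidal, h=27: θ=247.2° here. β=61, B=136.1. 27·(0.4482 − sin(2π·0.4482)/(2π)) = 10.7274 → s = 21.7274
radial distance = base radius + s = 47 + 21.7274 = 68.7274

68.7274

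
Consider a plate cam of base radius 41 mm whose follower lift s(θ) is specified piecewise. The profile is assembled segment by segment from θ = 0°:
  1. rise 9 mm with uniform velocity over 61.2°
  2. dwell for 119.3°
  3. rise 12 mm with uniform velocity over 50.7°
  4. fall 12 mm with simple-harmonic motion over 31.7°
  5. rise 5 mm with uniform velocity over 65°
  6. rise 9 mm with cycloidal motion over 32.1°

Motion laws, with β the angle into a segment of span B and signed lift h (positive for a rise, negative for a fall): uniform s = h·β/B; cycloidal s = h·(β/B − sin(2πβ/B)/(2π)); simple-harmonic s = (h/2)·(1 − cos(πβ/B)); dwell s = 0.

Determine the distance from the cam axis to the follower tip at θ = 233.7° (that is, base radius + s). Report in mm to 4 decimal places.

seg 1 [0°–61.2°] uniform, h=9: full span → s += 9 → s = 9.0000
seg 2 [61.2°–180.5°] dwell: s stays 9.0000
seg 3 [180.5°–231.2°] uniform, h=12: full span → s += 12 → s = 21.0000
seg 4 [231.2°–262.9°] simple-harmonic, h=-12: θ=233.7° here. β=2.5, B=31.7. -12/2·(1 − cos(π·0.0789)) = -0.1832 → s = 20.8168
radial distance = base radius + s = 41 + 20.8168 = 61.8168

61.8168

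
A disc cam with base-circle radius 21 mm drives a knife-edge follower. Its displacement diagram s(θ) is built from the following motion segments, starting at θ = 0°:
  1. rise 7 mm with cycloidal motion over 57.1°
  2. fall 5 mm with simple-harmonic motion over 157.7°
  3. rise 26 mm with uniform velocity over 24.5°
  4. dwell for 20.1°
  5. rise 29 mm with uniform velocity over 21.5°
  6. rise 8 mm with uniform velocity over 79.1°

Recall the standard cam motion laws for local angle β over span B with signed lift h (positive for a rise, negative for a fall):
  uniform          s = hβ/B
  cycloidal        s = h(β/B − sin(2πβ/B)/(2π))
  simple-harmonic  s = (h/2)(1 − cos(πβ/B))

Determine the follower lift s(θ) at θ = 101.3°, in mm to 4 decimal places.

seg 1 [0°–57.1°] cycloidal, h=7: full span → s += 7 → s = 7.0000
seg 2 [57.1°–214.8°] simple-harmonic, h=-5: θ=101.3° here. β=44.2, B=157.7. -5/2·(1 − cos(π·0.2803)) = -0.9081 → s = 6.0919

6.0919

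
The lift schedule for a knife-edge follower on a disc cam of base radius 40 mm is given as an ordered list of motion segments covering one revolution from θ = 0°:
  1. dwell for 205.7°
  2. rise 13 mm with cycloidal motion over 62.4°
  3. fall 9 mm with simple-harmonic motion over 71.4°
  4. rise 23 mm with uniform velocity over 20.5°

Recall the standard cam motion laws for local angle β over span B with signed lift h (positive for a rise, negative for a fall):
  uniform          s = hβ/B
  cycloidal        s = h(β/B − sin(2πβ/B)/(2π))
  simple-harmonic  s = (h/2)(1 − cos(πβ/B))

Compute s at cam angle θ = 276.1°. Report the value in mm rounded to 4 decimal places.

seg 1 [0°–205.7°] dwell: s stays 0.0000
seg 2 [205.7°–268.1°] cycloidal, h=13: full span → s += 13 → s = 13.0000
seg 3 [268.1°–339.5°] simple-harmonic, h=-9: θ=276.1° here. β=8, B=71.4. -9/2·(1 − cos(π·0.1120)) = -0.2759 → s = 12.7241

12.7241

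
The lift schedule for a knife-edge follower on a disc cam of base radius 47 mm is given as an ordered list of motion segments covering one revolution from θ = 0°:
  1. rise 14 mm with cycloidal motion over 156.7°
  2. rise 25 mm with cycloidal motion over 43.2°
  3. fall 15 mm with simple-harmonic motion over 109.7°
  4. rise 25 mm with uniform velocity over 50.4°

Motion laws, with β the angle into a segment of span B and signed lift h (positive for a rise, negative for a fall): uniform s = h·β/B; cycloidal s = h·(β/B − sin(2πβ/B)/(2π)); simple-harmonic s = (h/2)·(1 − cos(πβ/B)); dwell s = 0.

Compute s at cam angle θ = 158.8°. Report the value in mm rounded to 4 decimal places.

seg 1 [0°–156.7°] cycloidal, h=14: full span → s += 14 → s = 14.0000
seg 2 [156.7°–199.9°] cycloidal, h=25: θ=158.8° here. β=2.1, B=43.2. 25·(0.0486 − sin(2π·0.0486)/(2π)) = 0.0188 → s = 14.0188

14.0188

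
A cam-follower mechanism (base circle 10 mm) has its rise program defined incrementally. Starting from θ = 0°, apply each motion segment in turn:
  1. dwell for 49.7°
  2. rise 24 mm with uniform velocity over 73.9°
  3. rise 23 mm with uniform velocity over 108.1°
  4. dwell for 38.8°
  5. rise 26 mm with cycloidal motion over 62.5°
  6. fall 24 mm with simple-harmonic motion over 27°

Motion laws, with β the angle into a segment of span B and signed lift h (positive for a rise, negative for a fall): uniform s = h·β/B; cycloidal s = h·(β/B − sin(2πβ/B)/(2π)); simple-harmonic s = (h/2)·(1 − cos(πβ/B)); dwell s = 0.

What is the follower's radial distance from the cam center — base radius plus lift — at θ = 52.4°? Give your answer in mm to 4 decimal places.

seg 1 [0°–49.7°] dwell: s stays 0.0000
seg 2 [49.7°–123.6°] uniform, h=24: θ=52.4° here. β=2.7, B=73.9. 24·2.7/73.9 = 0.8769 → s = 0.8769
radial distance = base radius + s = 10 + 0.8769 = 10.8769

10.8769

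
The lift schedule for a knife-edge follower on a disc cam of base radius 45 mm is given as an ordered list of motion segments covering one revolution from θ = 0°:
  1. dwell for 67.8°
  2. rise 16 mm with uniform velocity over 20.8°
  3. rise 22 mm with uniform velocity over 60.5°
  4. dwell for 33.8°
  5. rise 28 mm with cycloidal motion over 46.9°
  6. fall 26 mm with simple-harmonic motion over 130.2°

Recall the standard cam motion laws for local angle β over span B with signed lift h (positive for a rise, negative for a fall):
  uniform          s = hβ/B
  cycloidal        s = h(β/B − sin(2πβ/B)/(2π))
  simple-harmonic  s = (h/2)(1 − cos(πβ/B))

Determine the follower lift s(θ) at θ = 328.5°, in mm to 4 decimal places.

seg 1 [0°–67.8°] dwell: s stays 0.0000
seg 2 [67.8°–88.6°] uniform, h=16: full span → s += 16 → s = 16.0000
seg 3 [88.6°–149.1°] uniform, h=22: full span → s += 22 → s = 38.0000
seg 4 [149.1°–182.9°] dwell: s stays 38.0000
seg 5 [182.9°–229.8°] cycloidal, h=28: full span → s += 28 → s = 66.0000
seg 6 [229.8°–360°] simple-harmonic, h=-26: θ=328.5° here. β=98.7, B=130.2. -26/2·(1 − cos(π·0.7581)) = -22.4223 → s = 43.5777

43.5777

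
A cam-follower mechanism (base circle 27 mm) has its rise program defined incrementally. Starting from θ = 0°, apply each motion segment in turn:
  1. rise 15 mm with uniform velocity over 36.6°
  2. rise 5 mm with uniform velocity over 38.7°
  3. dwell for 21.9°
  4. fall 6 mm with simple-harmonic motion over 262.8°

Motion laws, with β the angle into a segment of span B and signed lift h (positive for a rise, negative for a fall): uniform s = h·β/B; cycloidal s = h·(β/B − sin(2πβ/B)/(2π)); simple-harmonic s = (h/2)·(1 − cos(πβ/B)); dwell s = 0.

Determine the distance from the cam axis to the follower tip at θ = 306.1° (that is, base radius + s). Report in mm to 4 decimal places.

seg 1 [0°–36.6°] uniform, h=15: full span → s += 15 → s = 15.0000
seg 2 [36.6°–75.3°] uniform, h=5: full span → s += 5 → s = 20.0000
seg 3 [75.3°–97.2°] dwell: s stays 20.0000
seg 4 [97.2°–360°] simple-harmonic, h=-6: θ=306.1° here. β=208.9, B=262.8. -6/2·(1 − cos(π·0.7949)) = -5.3985 → s = 14.6015
radial distance = base radius + s = 27 + 14.6015 = 41.6015

41.6015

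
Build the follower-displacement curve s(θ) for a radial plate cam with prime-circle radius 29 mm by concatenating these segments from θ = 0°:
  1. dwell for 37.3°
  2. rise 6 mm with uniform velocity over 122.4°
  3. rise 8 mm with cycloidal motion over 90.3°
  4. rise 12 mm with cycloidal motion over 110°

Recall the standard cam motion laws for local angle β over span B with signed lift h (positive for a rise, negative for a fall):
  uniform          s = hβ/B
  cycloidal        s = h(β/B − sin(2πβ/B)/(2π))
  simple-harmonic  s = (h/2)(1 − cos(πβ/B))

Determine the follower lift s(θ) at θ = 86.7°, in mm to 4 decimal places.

seg 1 [0°–37.3°] dwell: s stays 0.0000
seg 2 [37.3°–159.7°] uniform, h=6: θ=86.7° here. β=49.4, B=122.4. 6·49.4/122.4 = 2.4216 → s = 2.4216

2.4216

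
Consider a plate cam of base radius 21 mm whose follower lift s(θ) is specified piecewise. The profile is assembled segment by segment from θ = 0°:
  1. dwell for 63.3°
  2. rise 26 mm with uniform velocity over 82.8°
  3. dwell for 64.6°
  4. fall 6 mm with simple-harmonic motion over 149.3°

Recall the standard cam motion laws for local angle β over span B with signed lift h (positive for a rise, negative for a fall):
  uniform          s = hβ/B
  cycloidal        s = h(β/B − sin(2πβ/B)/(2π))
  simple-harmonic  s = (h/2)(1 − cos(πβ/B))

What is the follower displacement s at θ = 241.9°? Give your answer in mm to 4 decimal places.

seg 1 [0°–63.3°] dwell: s stays 0.0000
seg 2 [63.3°–146.1°] uniform, h=26: full span → s += 26 → s = 26.0000
seg 3 [146.1°–210.7°] dwell: s stays 26.0000
seg 4 [210.7°–360°] simple-harmonic, h=-6: θ=241.9° here. β=31.2, B=149.3. -6/2·(1 − cos(π·0.2090)) = -0.6236 → s = 25.3764

25.3764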